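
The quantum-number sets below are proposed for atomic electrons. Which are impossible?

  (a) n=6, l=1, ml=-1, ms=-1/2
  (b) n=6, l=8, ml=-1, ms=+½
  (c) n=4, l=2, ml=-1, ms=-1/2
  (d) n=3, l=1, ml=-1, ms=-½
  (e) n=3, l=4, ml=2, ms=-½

(b) has l = 8 ≥ n = 6, violating 0 ≤ l ≤ n−1.
(e) has l = 4 ≥ n = 3, violating 0 ≤ l ≤ n−1.
The remaining sets (a), (c), (d) satisfy all four rules.

(b) and (e)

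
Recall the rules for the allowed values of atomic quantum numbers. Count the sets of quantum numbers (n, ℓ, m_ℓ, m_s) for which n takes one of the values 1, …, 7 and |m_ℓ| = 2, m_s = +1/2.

For each n in the range, tally the orbitals obeying |m_ℓ| = 2:
n=3 → 2; n=4 → 4; n=5 → 6; n=6 → 8; n=7 → 10.
Orbitals: 2 + 4 + 6 + 8 + 10 = 30. With m_s fixed to +1/2 there is one state per orbital, so 30 states.

30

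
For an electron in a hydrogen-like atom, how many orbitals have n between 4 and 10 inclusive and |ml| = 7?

12

Work shell by shell — for each n, count the (l, ml) pairs that satisfy |ml| = 7:
n=8 → 2; n=9 → 4; n=10 → 6.
Total orbitals: 2 + 4 + 6 = 12.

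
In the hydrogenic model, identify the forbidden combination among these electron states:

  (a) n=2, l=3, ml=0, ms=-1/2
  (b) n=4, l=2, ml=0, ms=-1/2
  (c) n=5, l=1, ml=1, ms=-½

(a) has l = 3 ≥ n = 2, violating 0 ≤ l ≤ n−1.
The remaining sets (b), (c) satisfy all four rules.

(a)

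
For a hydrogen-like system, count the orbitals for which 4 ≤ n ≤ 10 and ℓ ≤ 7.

318

For each n in the range, tally the orbitals obeying ℓ ≤ 7:
n=4 → 16; n=5 → 25; n=6 → 36; n=7 → 49; n=8 → 64; n=9 → 64; n=10 → 64.
Total orbitals: 16 + 25 + 36 + 49 + 64 + 64 + 64 = 318.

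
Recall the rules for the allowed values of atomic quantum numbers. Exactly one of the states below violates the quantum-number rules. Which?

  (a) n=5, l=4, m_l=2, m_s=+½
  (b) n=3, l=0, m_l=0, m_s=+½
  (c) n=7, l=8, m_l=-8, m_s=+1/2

(c)

(c) has l = 8 ≥ n = 7, violating 0 ≤ l ≤ n−1.
The remaining sets (a), (b) satisfy all four rules.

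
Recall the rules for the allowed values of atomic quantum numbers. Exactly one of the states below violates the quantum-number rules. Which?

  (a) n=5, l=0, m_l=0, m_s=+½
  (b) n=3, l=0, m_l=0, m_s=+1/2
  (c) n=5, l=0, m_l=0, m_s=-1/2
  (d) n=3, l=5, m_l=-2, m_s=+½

(d) has l = 5 ≥ n = 3, violating 0 ≤ l ≤ n−1.
The remaining sets (a), (b), (c) satisfy all four rules.

(d)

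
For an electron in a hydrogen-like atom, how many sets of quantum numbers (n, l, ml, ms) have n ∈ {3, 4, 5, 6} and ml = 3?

Count contributing orbitals for each principal shell:
n=4 → 1; n=5 → 2; n=6 → 3.
Orbitals: 1 + 2 + 3 = 6. Including both spin states (ms = ±1/2) gives 2 × 6 = 12 states.

12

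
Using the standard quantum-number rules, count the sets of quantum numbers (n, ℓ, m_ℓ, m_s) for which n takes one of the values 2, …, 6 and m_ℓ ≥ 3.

20

Work shell by shell — for each n, count the (ℓ, m_ℓ) pairs that satisfy m_ℓ ≥ 3:
n=4 → 1; n=5 → 3; n=6 → 6.
Orbitals: 1 + 3 + 6 = 10. Including both spin states (m_s = ±1/2) gives 2 × 10 = 20 states.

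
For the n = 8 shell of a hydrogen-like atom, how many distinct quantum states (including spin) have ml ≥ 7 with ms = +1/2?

1

Orbitals with ml ≥ 7, by l: l=7 → 1.
Orbitals: 1. With ms fixed to a single value there is one state per orbital, giving 1 state.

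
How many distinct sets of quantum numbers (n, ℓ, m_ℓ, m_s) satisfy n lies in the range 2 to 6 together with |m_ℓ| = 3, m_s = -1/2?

12

Work shell by shell — for each n, count the (ℓ, m_ℓ) pairs that satisfy |m_ℓ| = 3:
n=4 → 2; n=5 → 4; n=6 → 6.
Orbitals: 2 + 4 + 6 = 12. With m_s fixed to -1/2 there is one state per orbital, so 12 states.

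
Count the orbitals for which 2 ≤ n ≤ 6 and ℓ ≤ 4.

Count contributing orbitals for each principal shell:
n=2 → 4; n=3 → 9; n=4 → 16; n=5 → 25; n=6 → 25.
Total orbitals: 4 + 9 + 16 + 25 + 25 = 79.

79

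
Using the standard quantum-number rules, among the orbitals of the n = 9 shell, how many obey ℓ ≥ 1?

80

The n = 9 shell has ℓ = 0 through 8; check each.
Contributions: ℓ=1 → 3; ℓ=2 → 5; ℓ=3 → 7; ℓ=4 → 9; ℓ=5 → 11; ℓ=6 → 13; ℓ=7 → 15; ℓ=8 → 17.
Total orbitals: 3 + 5 + 7 + 9 + 11 + 13 + 15 + 17 = 80.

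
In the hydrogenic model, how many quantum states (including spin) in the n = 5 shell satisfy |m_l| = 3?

The n = 5 shell has l = 0 through 4; check each.
Contributions: l=3 → 2; l=4 → 2.
Orbitals: 2 + 2 = 4. Each orbital carries two spin states, so 4 × 2 = 8 states.

8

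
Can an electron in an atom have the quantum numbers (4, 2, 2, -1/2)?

n = 4 is a positive integer. l = 2 satisfies 0 ≤ l ≤ n−1 = 3. ml = 2 lies in the range −l … +l (here −2 … 2). ms = -1/2 is one of ±1/2.
All four constraints are satisfied.

Allowed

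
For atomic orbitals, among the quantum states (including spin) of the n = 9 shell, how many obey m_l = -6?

Go through l = 0, …, 8 (the values permitted for n = 9).
Per l-value: l=6 → 1; l=7 → 1; l=8 → 1.
Orbitals: 1 + 1 + 1 = 3. Each orbital carries two spin states, so 3 × 2 = 6 states.

6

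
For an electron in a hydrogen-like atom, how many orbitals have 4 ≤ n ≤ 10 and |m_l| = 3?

56

Per-shell orbital counts meeting the constraint:
n=4 → 2; n=5 → 4; n=6 → 6; n=7 → 8; n=8 → 10; n=9 → 12; n=10 → 14.
Total orbitals: 2 + 4 + 6 + 8 + 10 + 12 + 14 = 56.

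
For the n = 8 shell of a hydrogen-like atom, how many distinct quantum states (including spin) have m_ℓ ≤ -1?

56

For n = 8, ℓ ranges over 0 … 7.
Orbitals with m_ℓ ≤ -1, by ℓ: ℓ=1 → 1; ℓ=2 → 2; ℓ=3 → 3; ℓ=4 → 4; ℓ=5 → 5; ℓ=6 → 6; ℓ=7 → 7.
Orbitals: 1 + 2 + 3 + 4 + 5 + 6 + 7 = 28. Each orbital carries two spin states, so 28 × 2 = 56 states.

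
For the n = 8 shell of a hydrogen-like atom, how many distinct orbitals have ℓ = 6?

The n = 8 shell has ℓ = 0 through 7; check each.
Per ℓ-value: ℓ=6 → 13.
Total orbitals: 13.

13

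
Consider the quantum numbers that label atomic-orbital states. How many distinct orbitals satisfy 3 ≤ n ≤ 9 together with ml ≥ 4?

For each n in the range, tally the orbitals obeying ml ≥ 4:
n=5 → 1; n=6 → 3; n=7 → 6; n=8 → 10; n=9 → 15.
Total orbitals: 1 + 3 + 6 + 10 + 15 = 35.

35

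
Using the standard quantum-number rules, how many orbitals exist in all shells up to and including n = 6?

91

Total orbitals = 1² + 2² + 3² + 4² + 5² + 6² = 91.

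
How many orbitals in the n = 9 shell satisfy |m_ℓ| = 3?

12

Orbitals with |m_ℓ| = 3, by ℓ: ℓ=3 → 2; ℓ=4 → 2; ℓ=5 → 2; ℓ=6 → 2; ℓ=7 → 2; ℓ=8 → 2.
Total orbitals: 2 + 2 + 2 + 2 + 2 + 2 = 12.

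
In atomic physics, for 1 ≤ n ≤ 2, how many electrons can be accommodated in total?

Total orbitals = 1² + 2² = 5. Doubling for spin gives 10 electrons.

10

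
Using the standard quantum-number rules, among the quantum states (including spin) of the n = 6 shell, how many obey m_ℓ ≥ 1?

Go through ℓ = 0, …, 5 (the values permitted for n = 6).
Orbitals with m_ℓ ≥ 1, by ℓ: ℓ=1 → 1; ℓ=2 → 2; ℓ=3 → 3; ℓ=4 → 4; ℓ=5 → 5.
Orbitals: 1 + 2 + 3 + 4 + 5 = 15. Each orbital carries two spin states, so 15 × 2 = 30 states.

30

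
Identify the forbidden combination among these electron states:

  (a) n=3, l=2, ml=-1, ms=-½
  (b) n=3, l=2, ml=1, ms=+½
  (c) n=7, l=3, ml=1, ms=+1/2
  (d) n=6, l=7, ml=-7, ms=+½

(d)

(d) has l = 7 ≥ n = 6, violating 0 ≤ l ≤ n−1.
The remaining sets (a), (b), (c) satisfy all four rules.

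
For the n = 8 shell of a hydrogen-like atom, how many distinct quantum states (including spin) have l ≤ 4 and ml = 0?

10

With n = 8 the allowed l are 0, 1, …, 7.
Per l-value: l=0 → 1; l=1 → 1; l=2 → 1; l=3 → 1; l=4 → 1.
Orbitals: 1 + 1 + 1 + 1 + 1 = 5. Each orbital carries two spin states, so 5 × 2 = 10 states.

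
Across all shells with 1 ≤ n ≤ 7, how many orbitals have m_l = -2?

Go shell by shell, enumerating (l, m_l) with m_l = -2:
n=3 → 1; n=4 → 2; n=5 → 3; n=6 → 4; n=7 → 5.
Total orbitals: 1 + 2 + 3 + 4 + 5 = 15.

15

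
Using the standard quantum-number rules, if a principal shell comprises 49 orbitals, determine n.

n = 7

n² = 49 ⇒ n = 7.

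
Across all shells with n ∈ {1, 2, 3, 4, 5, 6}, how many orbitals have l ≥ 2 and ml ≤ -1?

30

Per-shell orbital counts meeting the constraint:
n=3 → 2; n=4 → 5; n=5 → 9; n=6 → 14.
Total orbitals: 2 + 5 + 9 + 14 = 30.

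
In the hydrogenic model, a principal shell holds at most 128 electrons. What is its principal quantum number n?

2n² = 128 ⇒ n² = 64 ⇒ n = 8.

n = 8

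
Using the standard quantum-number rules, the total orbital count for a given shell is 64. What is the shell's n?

n = 8

n² = 64 ⇒ n = 8.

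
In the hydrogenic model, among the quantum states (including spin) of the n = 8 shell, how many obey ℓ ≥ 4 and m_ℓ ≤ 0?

The n = 8 shell has ℓ = 0 through 7; check each.
Orbitals with ℓ ≥ 4 and m_ℓ ≤ 0, by ℓ: ℓ=4 → 5; ℓ=5 → 6; ℓ=6 → 7; ℓ=7 → 8.
Orbitals: 5 + 6 + 7 + 8 = 26. Each orbital carries two spin states, so 26 × 2 = 52 states.

52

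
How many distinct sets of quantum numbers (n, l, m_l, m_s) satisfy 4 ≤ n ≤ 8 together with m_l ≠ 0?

320

Count contributing orbitals for each principal shell:
n=4 → 12; n=5 → 20; n=6 → 30; n=7 → 42; n=8 → 56.
Orbitals: 12 + 20 + 30 + 42 + 56 = 160. Including both spin states (m_s = ±1/2) gives 2 × 160 = 320 states.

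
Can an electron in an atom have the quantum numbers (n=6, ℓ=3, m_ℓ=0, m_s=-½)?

n = 6 is a positive integer. ℓ = 3 satisfies 0 ≤ ℓ ≤ n−1 = 5. m_ℓ = 0 lies in the range −ℓ … +ℓ (here −3 … 3). m_s = -1/2 is one of ±1/2.
All four constraints are satisfied.

Valid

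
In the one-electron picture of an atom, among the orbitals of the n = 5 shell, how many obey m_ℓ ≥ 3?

The n = 5 shell has ℓ = 0 through 4; check each.
Contributions: ℓ=3 → 1; ℓ=4 → 2.
Total orbitals: 1 + 2 = 3.

3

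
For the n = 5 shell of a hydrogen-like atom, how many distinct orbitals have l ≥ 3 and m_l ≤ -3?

Orbitals with l ≥ 3 and m_l ≤ -3, by l: l=3 → 1; l=4 → 2.
Total orbitals: 1 + 2 = 3.

3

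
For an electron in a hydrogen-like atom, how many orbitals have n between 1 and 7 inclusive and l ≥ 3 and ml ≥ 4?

Work shell by shell — for each n, count the (l, ml) pairs that satisfy l ≥ 3 and ml ≥ 4:
n=5 → 1; n=6 → 3; n=7 → 6.
Total orbitals: 1 + 3 + 6 = 10.

10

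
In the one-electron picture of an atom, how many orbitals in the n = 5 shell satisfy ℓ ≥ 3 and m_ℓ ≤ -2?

Orbitals with ℓ ≥ 3 and m_ℓ ≤ -2, by ℓ: ℓ=3 → 2; ℓ=4 → 3.
Total orbitals: 2 + 3 = 5.

5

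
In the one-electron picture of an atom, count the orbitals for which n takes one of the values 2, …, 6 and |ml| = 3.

12

For each n in the range, tally the orbitals obeying |ml| = 3:
n=4 → 2; n=5 → 4; n=6 → 6.
Total orbitals: 2 + 4 + 6 = 12.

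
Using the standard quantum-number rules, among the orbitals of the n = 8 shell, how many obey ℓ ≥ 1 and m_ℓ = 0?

For n = 8, ℓ ranges over 0 … 7.
The (ℓ, m_ℓ) pairs meeting ℓ ≥ 1 and m_ℓ = 0 give: ℓ=1 → 1; ℓ=2 → 1; ℓ=3 → 1; ℓ=4 → 1; ℓ=5 → 1; ℓ=6 → 1; ℓ=7 → 1.
Total orbitals: 1 + 1 + 1 + 1 + 1 + 1 + 1 = 7.

7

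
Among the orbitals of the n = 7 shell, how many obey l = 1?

With n = 7 the allowed l are 0, 1, …, 6.
Orbitals with l = 1, by l: l=1 → 3.
Total orbitals: 3.

3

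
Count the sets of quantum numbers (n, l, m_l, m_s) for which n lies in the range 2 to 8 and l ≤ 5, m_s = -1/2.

162

Work shell by shell — for each n, count the (l, m_l) pairs that satisfy l ≤ 5:
n=2 → 4; n=3 → 9; n=4 → 16; n=5 → 25; n=6 → 36; n=7 → 36; n=8 → 36.
Orbitals: 4 + 9 + 16 + 25 + 36 + 36 + 36 = 162. With m_s fixed to -1/2 there is one state per orbital, so 162 states.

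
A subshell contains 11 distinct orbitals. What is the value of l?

l = 5 (h)

2l+1 = 11 gives l = 5.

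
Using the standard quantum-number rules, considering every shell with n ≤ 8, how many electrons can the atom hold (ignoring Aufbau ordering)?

408

Total orbitals = 1² + 2² + 3² + 4² + 5² + 6² + 7² + 8² = 204. Doubling for spin gives 408 electrons.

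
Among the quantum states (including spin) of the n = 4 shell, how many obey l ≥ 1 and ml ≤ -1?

Contributions: l=1 → 1; l=2 → 2; l=3 → 3.
Orbitals: 1 + 2 + 3 = 6. Each orbital carries two spin states, so 6 × 2 = 12 states.

12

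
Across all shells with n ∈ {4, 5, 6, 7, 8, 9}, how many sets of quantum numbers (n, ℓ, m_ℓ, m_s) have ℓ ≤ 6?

448

Per-shell orbital counts meeting the constraint:
n=4 → 16; n=5 → 25; n=6 → 36; n=7 → 49; n=8 → 49; n=9 → 49.
Orbitals: 16 + 25 + 36 + 49 + 49 + 49 = 224. Including both spin states (m_s = ±1/2) gives 2 × 224 = 448 states.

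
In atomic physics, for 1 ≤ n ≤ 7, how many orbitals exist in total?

140

Total orbitals = 1² + 2² + 3² + 4² + 5² + 6² + 7² = 140.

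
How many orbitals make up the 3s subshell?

1

A subshell has 2l+1 orbitals; with l = 0, that's 1.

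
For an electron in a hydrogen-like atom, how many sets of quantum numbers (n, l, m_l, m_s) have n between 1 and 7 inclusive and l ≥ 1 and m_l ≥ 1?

Go shell by shell, enumerating (l, m_l) with l ≥ 1 and m_l ≥ 1:
n=2 → 1; n=3 → 3; n=4 → 6; n=5 → 10; n=6 → 15; n=7 → 21.
Orbitals: 1 + 3 + 6 + 10 + 15 + 21 = 56. Including both spin states (m_s = ±1/2) gives 2 × 56 = 112 states.

112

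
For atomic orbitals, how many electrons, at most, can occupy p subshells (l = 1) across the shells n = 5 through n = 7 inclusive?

18

A p subshell (l = 1) exists for every n ≥ 2, so shells n = 5, 6, 7 each contribute one — 3 subshells.
Since each p subshell holds 2(2·1+1) = 6 electrons, the total is 3 × 6 = 18.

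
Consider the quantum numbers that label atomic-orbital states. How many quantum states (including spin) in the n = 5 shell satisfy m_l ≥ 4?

Go through l = 0, …, 4 (the values permitted for n = 5).
Orbitals with m_l ≥ 4, by l: l=4 → 1.
Orbitals: 1. Each orbital carries two spin states, so 1 × 2 = 2 states.

2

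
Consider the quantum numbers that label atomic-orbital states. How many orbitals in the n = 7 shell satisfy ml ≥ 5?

3

With n = 7 the allowed l are 0, 1, …, 6.
Contributions: l=5 → 1; l=6 → 2.
Total orbitals: 1 + 2 = 3.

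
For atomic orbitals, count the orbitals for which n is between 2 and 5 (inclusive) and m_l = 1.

10

For each n in the range, tally the orbitals obeying m_l = 1:
n=2 → 1; n=3 → 2; n=4 → 3; n=5 → 4.
Total orbitals: 1 + 2 + 3 + 4 = 10.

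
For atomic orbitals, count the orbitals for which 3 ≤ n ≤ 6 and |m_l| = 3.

Work shell by shell — for each n, count the (l, m_l) pairs that satisfy |m_l| = 3:
n=4 → 2; n=5 → 4; n=6 → 6.
Total orbitals: 2 + 4 + 6 = 12.

12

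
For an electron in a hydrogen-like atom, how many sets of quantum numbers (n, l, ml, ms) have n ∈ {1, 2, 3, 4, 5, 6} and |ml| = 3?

Count contributing orbitals for each principal shell:
n=4 → 2; n=5 → 4; n=6 → 6.
Orbitals: 2 + 4 + 6 = 12. Including both spin states (ms = ±1/2) gives 2 × 12 = 24 states.

24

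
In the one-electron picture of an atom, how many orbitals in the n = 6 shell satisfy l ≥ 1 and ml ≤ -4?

3

The n = 6 shell has l = 0 through 5; check each.
The (l, ml) pairs meeting l ≥ 1 and ml ≤ -4 give: l=4 → 1; l=5 → 2.
Total orbitals: 1 + 2 = 3.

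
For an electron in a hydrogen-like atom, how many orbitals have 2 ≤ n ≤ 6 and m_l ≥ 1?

For each n in the range, tally the orbitals obeying m_l ≥ 1:
n=2 → 1; n=3 → 3; n=4 → 6; n=5 → 10; n=6 → 15.
Total orbitals: 1 + 3 + 6 + 10 + 15 = 35.

35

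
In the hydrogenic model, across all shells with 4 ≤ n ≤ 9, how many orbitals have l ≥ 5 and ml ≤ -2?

Go shell by shell, enumerating (l, ml) with l ≥ 5 and ml ≤ -2:
n=6 → 4; n=7 → 9; n=8 → 15; n=9 → 22.
Total orbitals: 4 + 9 + 15 + 22 = 50.

50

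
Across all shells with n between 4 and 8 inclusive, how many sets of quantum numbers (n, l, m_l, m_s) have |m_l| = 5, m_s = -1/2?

12

Count contributing orbitals for each principal shell:
n=6 → 2; n=7 → 4; n=8 → 6.
Orbitals: 2 + 4 + 6 = 12. With m_s fixed to -1/2 there is one state per orbital, so 12 states.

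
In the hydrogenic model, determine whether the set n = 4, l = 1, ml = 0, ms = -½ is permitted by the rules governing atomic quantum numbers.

Allowed

n = 4 is a positive integer. l = 1 satisfies 0 ≤ l ≤ n−1 = 3. ml = 0 lies in the range −l … +l (here −1 … 1). ms = -1/2 is one of ±1/2.
All four constraints are satisfied.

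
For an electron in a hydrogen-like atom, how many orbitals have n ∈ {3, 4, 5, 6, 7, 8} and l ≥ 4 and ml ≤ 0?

60

Go shell by shell, enumerating (l, ml) with l ≥ 4 and ml ≤ 0:
n=5 → 5; n=6 → 11; n=7 → 18; n=8 → 26.
Total orbitals: 5 + 11 + 18 + 26 = 60.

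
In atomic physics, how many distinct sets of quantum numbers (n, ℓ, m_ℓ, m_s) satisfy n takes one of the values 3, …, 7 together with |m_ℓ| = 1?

80

Work shell by shell — for each n, count the (ℓ, m_ℓ) pairs that satisfy |m_ℓ| = 1:
n=3 → 4; n=4 → 6; n=5 → 8; n=6 → 10; n=7 → 12.
Orbitals: 4 + 6 + 8 + 10 + 12 = 40. Including both spin states (m_s = ±1/2) gives 2 × 40 = 80 states.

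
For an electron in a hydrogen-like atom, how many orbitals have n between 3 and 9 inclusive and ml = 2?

28

Work shell by shell — for each n, count the (l, ml) pairs that satisfy ml = 2:
n=3 → 1; n=4 → 2; n=5 → 3; n=6 → 4; n=7 → 5; n=8 → 6; n=9 → 7.
Total orbitals: 1 + 2 + 3 + 4 + 5 + 6 + 7 = 28.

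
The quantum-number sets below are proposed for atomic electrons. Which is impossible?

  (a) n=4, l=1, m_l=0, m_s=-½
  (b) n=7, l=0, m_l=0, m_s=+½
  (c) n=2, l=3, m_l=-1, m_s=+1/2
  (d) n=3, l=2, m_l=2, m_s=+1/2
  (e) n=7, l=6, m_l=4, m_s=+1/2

(c) has l = 3 ≥ n = 2, violating 0 ≤ l ≤ n−1.
The remaining sets (a), (b), (d), (e) satisfy all four rules.

(c)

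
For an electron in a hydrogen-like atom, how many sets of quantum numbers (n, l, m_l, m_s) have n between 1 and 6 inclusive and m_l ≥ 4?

Treat each shell separately and count matching orbitals:
n=5 → 1; n=6 → 3.
Orbitals: 1 + 3 = 4. Including both spin states (m_s = ±1/2) gives 2 × 4 = 8 states.

8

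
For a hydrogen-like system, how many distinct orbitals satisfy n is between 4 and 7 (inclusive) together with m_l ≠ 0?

Per-shell orbital counts meeting the constraint:
n=4 → 12; n=5 → 20; n=6 → 30; n=7 → 42.
Total orbitals: 12 + 20 + 30 + 42 = 104.

104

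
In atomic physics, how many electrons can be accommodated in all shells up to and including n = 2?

Total orbitals = 1² + 2² = 5. Doubling for spin gives 10 electrons.

10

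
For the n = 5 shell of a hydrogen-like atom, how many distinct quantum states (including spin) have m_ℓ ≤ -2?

For n = 5, ℓ ranges over 0 … 4.
Per ℓ-value: ℓ=2 → 1; ℓ=3 → 2; ℓ=4 → 3.
Orbitals: 1 + 2 + 3 = 6. Each orbital carries two spin states, so 6 × 2 = 12 states.

12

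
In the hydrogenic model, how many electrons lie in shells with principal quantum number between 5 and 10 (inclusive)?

Shell n has n² orbitals: 5²=25 + 6²=36 + 7²=49 + 8²=64 + 9²=81 + 10²=100 = 355 orbitals.
Two spin states per orbital: 2 × 355 = 710 electrons.

710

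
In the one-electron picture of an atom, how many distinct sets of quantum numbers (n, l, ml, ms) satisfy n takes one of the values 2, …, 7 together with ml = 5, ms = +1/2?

Count contributing orbitals for each principal shell:
n=6 → 1; n=7 → 2.
Orbitals: 1 + 2 = 3. With ms fixed to +1/2 there is one state per orbital, so 3 states.

3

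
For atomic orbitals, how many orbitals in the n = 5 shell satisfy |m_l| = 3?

Contributions: l=3 → 2; l=4 → 2.
Total orbitals: 2 + 2 = 4.

4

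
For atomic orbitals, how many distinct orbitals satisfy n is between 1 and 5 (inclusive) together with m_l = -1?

10

Treat each shell separately and count matching orbitals:
n=2 → 1; n=3 → 2; n=4 → 3; n=5 → 4.
Total orbitals: 1 + 2 + 3 + 4 = 10.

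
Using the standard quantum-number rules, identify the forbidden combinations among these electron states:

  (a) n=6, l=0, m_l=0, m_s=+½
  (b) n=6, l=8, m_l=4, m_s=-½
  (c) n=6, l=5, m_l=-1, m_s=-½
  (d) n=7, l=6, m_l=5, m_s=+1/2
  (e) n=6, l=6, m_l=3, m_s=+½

(b) has l = 8 ≥ n = 6, violating 0 ≤ l ≤ n−1.
(e) has l = 6 ≥ n = 6, violating 0 ≤ l ≤ n−1.
The remaining sets (a), (c), (d) satisfy all four rules.

(b) and (e)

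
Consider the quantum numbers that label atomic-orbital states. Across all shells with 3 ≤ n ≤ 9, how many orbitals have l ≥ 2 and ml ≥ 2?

84

Count contributing orbitals for each principal shell:
n=3 → 1; n=4 → 3; n=5 → 6; n=6 → 10; n=7 → 15; n=8 → 21; n=9 → 28.
Total orbitals: 1 + 3 + 6 + 10 + 15 + 21 + 28 = 84.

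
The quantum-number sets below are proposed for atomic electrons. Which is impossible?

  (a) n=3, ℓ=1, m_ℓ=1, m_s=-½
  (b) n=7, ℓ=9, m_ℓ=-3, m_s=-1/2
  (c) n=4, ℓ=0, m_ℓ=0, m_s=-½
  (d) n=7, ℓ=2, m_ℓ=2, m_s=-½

(b) has ℓ = 9 ≥ n = 7, violating 0 ≤ ℓ ≤ n−1.
The remaining sets (a), (c), (d) satisfy all four rules.

(b)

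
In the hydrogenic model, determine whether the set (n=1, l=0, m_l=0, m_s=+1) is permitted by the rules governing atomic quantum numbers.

The spin quantum number for an electron can only be m_s = +1/2 or −1/2; m_s = +1 is not one of those.

No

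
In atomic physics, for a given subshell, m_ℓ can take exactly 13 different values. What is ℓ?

m_ℓ ranges over 2ℓ+1 integers, so 2ℓ+1 = 13 ⇒ ℓ = 6.

ℓ = 6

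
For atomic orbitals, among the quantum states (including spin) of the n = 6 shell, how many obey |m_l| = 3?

12

Orbitals with |m_l| = 3, by l: l=3 → 2; l=4 → 2; l=5 → 2.
Orbitals: 2 + 2 + 2 = 6. Each orbital carries two spin states, so 6 × 2 = 12 states.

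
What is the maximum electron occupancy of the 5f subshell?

A subshell with ℓ = 3 has 2ℓ+1 = 7 orbitals, each holding 2 electrons (spin ±1/2), so 7 × 2 = 14.

14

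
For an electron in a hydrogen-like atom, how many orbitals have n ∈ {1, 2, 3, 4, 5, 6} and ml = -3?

Work shell by shell — for each n, count the (l, ml) pairs that satisfy ml = -3:
n=4 → 1; n=5 → 2; n=6 → 3.
Total orbitals: 1 + 2 + 3 = 6.

6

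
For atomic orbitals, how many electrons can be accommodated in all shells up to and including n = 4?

Total orbitals = 1² + 2² + 3² + 4² = 30. Doubling for spin gives 60 electrons.

60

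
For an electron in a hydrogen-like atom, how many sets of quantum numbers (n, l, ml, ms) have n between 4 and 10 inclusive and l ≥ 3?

Work shell by shell — for each n, count the (l, ml) pairs that satisfy l ≥ 3:
n=4 → 7; n=5 → 16; n=6 → 27; n=7 → 40; n=8 → 55; n=9 → 72; n=10 → 91.
Orbitals: 7 + 16 + 27 + 40 + 55 + 72 + 91 = 308. Including both spin states (ms = ±1/2) gives 2 × 308 = 616 states.

616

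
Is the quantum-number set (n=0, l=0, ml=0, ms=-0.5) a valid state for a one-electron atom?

No

The principal quantum number must be a positive integer (n ≥ 1), but here n = 0.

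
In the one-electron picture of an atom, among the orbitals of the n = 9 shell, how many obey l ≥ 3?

72

With n = 9 the allowed l are 0, 1, …, 8.
Contributions: l=3 → 7; l=4 → 9; l=5 → 11; l=6 → 13; l=7 → 15; l=8 → 17.
Total orbitals: 7 + 9 + 11 + 13 + 15 + 17 = 72.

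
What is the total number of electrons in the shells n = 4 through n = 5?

Shell n has n² orbitals: 4²=16 + 5²=25 = 41 orbitals.
Two spin states per orbital: 2 × 41 = 82 electrons.

82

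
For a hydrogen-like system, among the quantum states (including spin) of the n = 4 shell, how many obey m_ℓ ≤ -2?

6

Per ℓ-value: ℓ=2 → 1; ℓ=3 → 2.
Orbitals: 1 + 2 = 3. Each orbital carries two spin states, so 3 × 2 = 6 states.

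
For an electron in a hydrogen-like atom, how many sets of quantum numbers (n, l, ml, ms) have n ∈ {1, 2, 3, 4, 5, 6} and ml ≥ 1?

70

Work shell by shell — for each n, count the (l, ml) pairs that satisfy ml ≥ 1:
n=2 → 1; n=3 → 3; n=4 → 6; n=5 → 10; n=6 → 15.
Orbitals: 1 + 3 + 6 + 10 + 15 = 35. Including both spin states (ms = ±1/2) gives 2 × 35 = 70 states.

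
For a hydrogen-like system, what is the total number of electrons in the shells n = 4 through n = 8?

380

Shell n has n² orbitals: 4²=16 + 5²=25 + 6²=36 + 7²=49 + 8²=64 = 190 orbitals.
Two spin states per orbital: 2 × 190 = 380 electrons.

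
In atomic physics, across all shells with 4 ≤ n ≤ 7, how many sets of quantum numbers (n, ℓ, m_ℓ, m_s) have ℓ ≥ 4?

124

Count contributing orbitals for each principal shell:
n=5 → 9; n=6 → 20; n=7 → 33.
Orbitals: 9 + 20 + 33 = 62. Including both spin states (m_s = ±1/2) gives 2 × 62 = 124 states.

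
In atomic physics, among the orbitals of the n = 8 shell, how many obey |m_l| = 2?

Per l-value: l=2 → 2; l=3 → 2; l=4 → 2; l=5 → 2; l=6 → 2; l=7 → 2.
Total orbitals: 2 + 2 + 2 + 2 + 2 + 2 = 12.

12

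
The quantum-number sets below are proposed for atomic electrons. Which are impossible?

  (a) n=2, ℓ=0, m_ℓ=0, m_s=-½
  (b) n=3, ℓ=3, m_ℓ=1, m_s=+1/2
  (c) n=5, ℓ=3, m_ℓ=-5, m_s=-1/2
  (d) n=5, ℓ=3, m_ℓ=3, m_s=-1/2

(b) has ℓ = 3 ≥ n = 3, violating 0 ≤ ℓ ≤ n−1.
(c) has |m_ℓ| = 5 > ℓ = 3, violating −ℓ ≤ m_ℓ ≤ ℓ.
The remaining sets (a), (d) satisfy all four rules.

(b) and (c)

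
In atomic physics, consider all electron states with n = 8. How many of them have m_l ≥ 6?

6

With n = 8 the allowed l are 0, 1, …, 7.
Per l-value: l=6 → 1; l=7 → 2.
Orbitals: 1 + 2 = 3. Each orbital carries two spin states, so 3 × 2 = 6 states.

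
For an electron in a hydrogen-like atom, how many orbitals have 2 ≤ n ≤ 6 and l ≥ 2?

70

For each n in the range, tally the orbitals obeying l ≥ 2:
n=3 → 5; n=4 → 12; n=5 → 21; n=6 → 32.
Total orbitals: 5 + 12 + 21 + 32 = 70.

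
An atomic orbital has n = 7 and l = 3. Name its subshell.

l = 3 corresponds to the letter 'f', so the subshell is 7f.

7f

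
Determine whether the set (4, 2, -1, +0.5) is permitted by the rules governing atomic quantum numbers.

Valid

n = 4 is a positive integer. ℓ = 2 satisfies 0 ≤ ℓ ≤ n−1 = 3. m_ℓ = -1 lies in the range −ℓ … +ℓ (here −2 … 2). m_s = +1/2 is one of ±1/2.
All four constraints are satisfied.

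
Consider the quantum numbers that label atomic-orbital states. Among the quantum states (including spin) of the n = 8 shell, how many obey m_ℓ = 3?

10

The n = 8 shell has ℓ = 0 through 7; check each.
Contributions: ℓ=3 → 1; ℓ=4 → 1; ℓ=5 → 1; ℓ=6 → 1; ℓ=7 → 1.
Orbitals: 1 + 1 + 1 + 1 + 1 = 5. Each orbital carries two spin states, so 5 × 2 = 10 states.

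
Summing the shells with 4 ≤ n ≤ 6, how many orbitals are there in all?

Shell n has n² orbitals: 4²=16 + 5²=25 + 6²=36 = 77 orbitals.

77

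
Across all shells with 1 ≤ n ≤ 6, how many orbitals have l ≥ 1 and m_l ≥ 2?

20

Per-shell orbital counts meeting the constraint:
n=3 → 1; n=4 → 3; n=5 → 6; n=6 → 10.
Total orbitals: 1 + 3 + 6 + 10 = 20.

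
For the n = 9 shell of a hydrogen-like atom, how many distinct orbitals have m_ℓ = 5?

4

Go through ℓ = 0, …, 8 (the values permitted for n = 9).
Orbitals with m_ℓ = 5, by ℓ: ℓ=5 → 1; ℓ=6 → 1; ℓ=7 → 1; ℓ=8 → 1.
Total orbitals: 1 + 1 + 1 + 1 = 4.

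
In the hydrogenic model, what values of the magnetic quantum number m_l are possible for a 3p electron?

The 3p subshell has l = 1, and m_l takes every integer from −l to +l. With l = 1 that gives the 3 values -1, 0, 1.

-1, 0, 1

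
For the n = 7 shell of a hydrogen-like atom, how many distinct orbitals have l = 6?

13

With n = 7 the allowed l are 0, 1, …, 6.
Contributions: l=6 → 13.
Total orbitals: 13.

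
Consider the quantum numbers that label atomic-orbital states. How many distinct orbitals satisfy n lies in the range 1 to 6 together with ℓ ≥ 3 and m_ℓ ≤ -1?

22

For each n in the range, tally the orbitals obeying ℓ ≥ 3 and m_ℓ ≤ -1:
n=4 → 3; n=5 → 7; n=6 → 12.
Total orbitals: 3 + 7 + 12 = 22.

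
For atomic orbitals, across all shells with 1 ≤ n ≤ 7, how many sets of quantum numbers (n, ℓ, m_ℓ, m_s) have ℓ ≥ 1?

Go shell by shell, enumerating (ℓ, m_ℓ) with ℓ ≥ 1:
n=2 → 3; n=3 → 8; n=4 → 15; n=5 → 24; n=6 → 35; n=7 → 48.
Orbitals: 3 + 8 + 15 + 24 + 35 + 48 = 133. Including both spin states (m_s = ±1/2) gives 2 × 133 = 266 states.

266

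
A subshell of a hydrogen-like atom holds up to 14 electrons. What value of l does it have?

2(2l+1) = 14 ⇒ 2l+1 = 7 ⇒ l = 3.

l = 3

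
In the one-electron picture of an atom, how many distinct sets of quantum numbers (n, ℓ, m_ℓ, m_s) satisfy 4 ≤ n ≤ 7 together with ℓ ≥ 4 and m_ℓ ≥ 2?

44

Treat each shell separately and count matching orbitals:
n=5 → 3; n=6 → 7; n=7 → 12.
Orbitals: 3 + 7 + 12 = 22. Including both spin states (m_s = ±1/2) gives 2 × 22 = 44 states.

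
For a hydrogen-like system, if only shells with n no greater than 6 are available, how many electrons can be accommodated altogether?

Total orbitals = 1² + 2² + 3² + 4² + 5² + 6² = 91. Doubling for spin gives 182 electrons.

182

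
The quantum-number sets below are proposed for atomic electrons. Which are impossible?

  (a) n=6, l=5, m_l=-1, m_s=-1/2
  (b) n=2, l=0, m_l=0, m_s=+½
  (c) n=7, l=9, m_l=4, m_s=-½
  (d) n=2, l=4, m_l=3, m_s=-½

(c) and (d)

(c) has l = 9 ≥ n = 7, violating 0 ≤ l ≤ n−1.
(d) has l = 4 ≥ n = 2, violating 0 ≤ l ≤ n−1.
The remaining sets (a), (b) satisfy all four rules.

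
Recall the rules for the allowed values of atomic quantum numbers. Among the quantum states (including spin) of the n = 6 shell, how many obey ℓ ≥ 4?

The n = 6 shell has ℓ = 0 through 5; check each.
The (ℓ, m_ℓ) pairs meeting ℓ ≥ 4 give: ℓ=4 → 9; ℓ=5 → 11.
Orbitals: 9 + 11 = 20. Each orbital carries two spin states, so 20 × 2 = 40 states.

40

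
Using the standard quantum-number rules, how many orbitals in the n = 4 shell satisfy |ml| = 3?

2

Go through l = 0, …, 3 (the values permitted for n = 4).
Orbitals with |ml| = 3, by l: l=3 → 2.
Total orbitals: 2.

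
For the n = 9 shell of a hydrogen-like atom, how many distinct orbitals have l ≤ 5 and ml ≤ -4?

3

Contributions: l=4 → 1; l=5 → 2.
Total orbitals: 1 + 2 = 3.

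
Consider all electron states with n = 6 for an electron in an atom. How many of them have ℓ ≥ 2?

The (ℓ, m_ℓ) pairs meeting ℓ ≥ 2 give: ℓ=2 → 5; ℓ=3 → 7; ℓ=4 → 9; ℓ=5 → 11.
Orbitals: 5 + 7 + 9 + 11 = 32. Each orbital carries two spin states, so 32 × 2 = 64 states.

64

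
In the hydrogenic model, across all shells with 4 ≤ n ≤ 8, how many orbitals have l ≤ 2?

45

For each n in the range, tally the orbitals obeying l ≤ 2:
n=4 → 9; n=5 → 9; n=6 → 9; n=7 → 9; n=8 → 9.
Total orbitals: 9 + 9 + 9 + 9 + 9 = 45.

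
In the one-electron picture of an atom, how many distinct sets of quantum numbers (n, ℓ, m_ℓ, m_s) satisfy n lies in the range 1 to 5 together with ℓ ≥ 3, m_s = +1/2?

Go shell by shell, enumerating (ℓ, m_ℓ) with ℓ ≥ 3:
n=4 → 7; n=5 → 16.
Orbitals: 7 + 16 = 23. With m_s fixed to +1/2 there is one state per orbital, so 23 states.

23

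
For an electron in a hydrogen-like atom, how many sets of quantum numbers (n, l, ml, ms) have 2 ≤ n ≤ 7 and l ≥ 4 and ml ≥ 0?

Work shell by shell — for each n, count the (l, ml) pairs that satisfy l ≥ 4 and ml ≥ 0:
n=5 → 5; n=6 → 11; n=7 → 18.
Orbitals: 5 + 11 + 18 = 34. Including both spin states (ms = ±1/2) gives 2 × 34 = 68 states.

68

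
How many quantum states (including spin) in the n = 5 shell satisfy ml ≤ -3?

6

Orbitals with ml ≤ -3, by l: l=3 → 1; l=4 → 2.
Orbitals: 1 + 2 = 3. Each orbital carries two spin states, so 3 × 2 = 6 states.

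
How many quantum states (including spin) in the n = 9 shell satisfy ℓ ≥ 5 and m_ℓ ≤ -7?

With n = 9 the allowed ℓ are 0, 1, …, 8.
Per ℓ-value: ℓ=7 → 1; ℓ=8 → 2.
Orbitals: 1 + 2 = 3. Each orbital carries two spin states, so 3 × 2 = 6 states.

6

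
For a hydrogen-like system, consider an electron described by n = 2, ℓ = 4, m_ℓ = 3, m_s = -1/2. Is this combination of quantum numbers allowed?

Not allowed

The orbital quantum number must satisfy 0 ≤ ℓ ≤ n−1. With n = 2 the allowed ℓ values are 0, 1, so ℓ = 4 is out of range.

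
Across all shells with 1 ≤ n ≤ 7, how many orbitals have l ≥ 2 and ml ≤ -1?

For each n in the range, tally the orbitals obeying l ≥ 2 and ml ≤ -1:
n=3 → 2; n=4 → 5; n=5 → 9; n=6 → 14; n=7 → 20.
Total orbitals: 2 + 5 + 9 + 14 + 20 = 50.

50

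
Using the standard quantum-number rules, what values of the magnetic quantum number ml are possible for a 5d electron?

The 5d subshell has l = 2, and ml takes every integer from −l to +l. With l = 2 that gives the 5 values -2, -1, 0, 1, 2.

-2, -1, 0, 1, 2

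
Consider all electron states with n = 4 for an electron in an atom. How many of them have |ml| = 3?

With n = 4 the allowed l are 0, 1, …, 3.
Contributions: l=3 → 2.
Orbitals: 2. Each orbital carries two spin states, so 2 × 2 = 4 states.

4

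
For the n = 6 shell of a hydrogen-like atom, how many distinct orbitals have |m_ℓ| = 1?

The (ℓ, m_ℓ) pairs meeting |m_ℓ| = 1 give: ℓ=1 → 2; ℓ=2 → 2; ℓ=3 → 2; ℓ=4 → 2; ℓ=5 → 2.
Total orbitals: 2 + 2 + 2 + 2 + 2 = 10.

10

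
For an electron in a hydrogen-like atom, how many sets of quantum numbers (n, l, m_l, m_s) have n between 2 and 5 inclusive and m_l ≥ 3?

Per-shell orbital counts meeting the constraint:
n=4 → 1; n=5 → 3.
Orbitals: 1 + 3 = 4. Including both spin states (m_s = ±1/2) gives 2 × 4 = 8 states.

8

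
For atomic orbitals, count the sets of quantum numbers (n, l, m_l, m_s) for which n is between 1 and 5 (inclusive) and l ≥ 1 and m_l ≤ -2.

20

Per-shell orbital counts meeting the constraint:
n=3 → 1; n=4 → 3; n=5 → 6.
Orbitals: 1 + 3 + 6 = 10. Including both spin states (m_s = ±1/2) gives 2 × 10 = 20 states.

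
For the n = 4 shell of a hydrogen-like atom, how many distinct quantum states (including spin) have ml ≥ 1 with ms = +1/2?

6

The n = 4 shell has l = 0 through 3; check each.
Orbitals with ml ≥ 1, by l: l=1 → 1; l=2 → 2; l=3 → 3.
Orbitals: 1 + 2 + 3 = 6. With ms fixed to a single value there is one state per orbital, giving 6 states.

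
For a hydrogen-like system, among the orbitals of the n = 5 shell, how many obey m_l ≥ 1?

Per l-value: l=1 → 1; l=2 → 2; l=3 → 3; l=4 → 4.
Total orbitals: 1 + 2 + 3 + 4 = 10.

10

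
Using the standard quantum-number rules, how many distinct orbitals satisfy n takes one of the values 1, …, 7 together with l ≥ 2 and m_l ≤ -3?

Go shell by shell, enumerating (l, m_l) with l ≥ 2 and m_l ≤ -3:
n=4 → 1; n=5 → 3; n=6 → 6; n=7 → 10.
Total orbitals: 1 + 3 + 6 + 10 = 20.

20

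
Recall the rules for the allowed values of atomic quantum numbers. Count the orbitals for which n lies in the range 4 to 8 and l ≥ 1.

185

Go shell by shell, enumerating (l, m_l) with l ≥ 1:
n=4 → 15; n=5 → 24; n=6 → 35; n=7 → 48; n=8 → 63.
Total orbitals: 15 + 24 + 35 + 48 + 63 = 185.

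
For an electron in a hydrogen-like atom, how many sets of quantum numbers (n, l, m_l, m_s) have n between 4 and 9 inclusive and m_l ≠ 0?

464

Per-shell orbital counts meeting the constraint:
n=4 → 12; n=5 → 20; n=6 → 30; n=7 → 42; n=8 → 56; n=9 → 72.
Orbitals: 12 + 20 + 30 + 42 + 56 + 72 = 232. Including both spin states (m_s = ±1/2) gives 2 × 232 = 464 states.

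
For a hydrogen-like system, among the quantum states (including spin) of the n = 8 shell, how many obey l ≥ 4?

96

The (l, ml) pairs meeting l ≥ 4 give: l=4 → 9; l=5 → 11; l=6 → 13; l=7 → 15.
Orbitals: 9 + 11 + 13 + 15 = 48. Each orbital carries two spin states, so 48 × 2 = 96 states.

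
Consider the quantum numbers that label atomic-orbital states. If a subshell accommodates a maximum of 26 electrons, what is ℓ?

2(2ℓ+1) = 26 ⇒ 2ℓ+1 = 13 ⇒ ℓ = 6.

ℓ = 6 (i)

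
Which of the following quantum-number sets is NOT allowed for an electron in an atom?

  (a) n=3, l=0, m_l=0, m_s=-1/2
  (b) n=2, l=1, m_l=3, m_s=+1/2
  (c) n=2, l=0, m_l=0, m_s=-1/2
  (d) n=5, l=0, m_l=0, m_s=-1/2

(b)

(b) has |m_l| = 3 > l = 1, violating −l ≤ m_l ≤ l.
The remaining sets (a), (c), (d) satisfy all four rules.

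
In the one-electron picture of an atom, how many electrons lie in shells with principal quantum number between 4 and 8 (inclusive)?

Shell n has n² orbitals: 4²=16 + 5²=25 + 6²=36 + 7²=49 + 8²=64 = 190 orbitals.
Two spin states per orbital: 2 × 190 = 380 electrons.

380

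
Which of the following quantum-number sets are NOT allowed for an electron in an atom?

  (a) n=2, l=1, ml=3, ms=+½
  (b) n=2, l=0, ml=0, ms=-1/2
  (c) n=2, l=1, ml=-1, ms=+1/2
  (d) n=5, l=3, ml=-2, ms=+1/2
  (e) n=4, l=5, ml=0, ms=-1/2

(a) and (e)

(a) has |ml| = 3 > l = 1, violating −l ≤ ml ≤ l.
(e) has l = 5 ≥ n = 4, violating 0 ≤ l ≤ n−1.
The remaining sets (b), (c), (d) satisfy all four rules.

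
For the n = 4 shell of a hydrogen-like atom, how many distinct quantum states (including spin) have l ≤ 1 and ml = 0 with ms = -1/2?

The n = 4 shell has l = 0 through 3; check each.
Orbitals with l ≤ 1 and ml = 0, by l: l=0 → 1; l=1 → 1.
Orbitals: 1 + 1 = 2. With ms fixed to a single value there is one state per orbital, giving 2 states.

2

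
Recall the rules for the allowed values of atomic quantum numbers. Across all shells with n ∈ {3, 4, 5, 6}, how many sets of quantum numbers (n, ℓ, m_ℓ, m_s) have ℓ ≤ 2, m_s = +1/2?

Go shell by shell, enumerating (ℓ, m_ℓ) with ℓ ≤ 2:
n=3 → 9; n=4 → 9; n=5 → 9; n=6 → 9.
Orbitals: 9 + 9 + 9 + 9 = 36. With m_s fixed to +1/2 there is one state per orbital, so 36 states.

36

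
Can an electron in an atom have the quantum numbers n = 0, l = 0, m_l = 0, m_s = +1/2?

The principal quantum number must be a positive integer (n ≥ 1), but here n = 0.

Invalid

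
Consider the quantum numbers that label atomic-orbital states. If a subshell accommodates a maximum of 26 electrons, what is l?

l = 6

2(2l+1) = 26 ⇒ 2l+1 = 13 ⇒ l = 6.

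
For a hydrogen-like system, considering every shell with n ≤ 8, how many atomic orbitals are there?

Total orbitals = 1² + 2² + 3² + 4² + 5² + 6² + 7² + 8² = 204.

204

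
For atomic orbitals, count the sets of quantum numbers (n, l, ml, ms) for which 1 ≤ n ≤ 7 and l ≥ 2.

230

Per-shell orbital counts meeting the constraint:
n=3 → 5; n=4 → 12; n=5 → 21; n=6 → 32; n=7 → 45.
Orbitals: 5 + 12 + 21 + 32 + 45 = 115. Including both spin states (ms = ±1/2) gives 2 × 115 = 230 states.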